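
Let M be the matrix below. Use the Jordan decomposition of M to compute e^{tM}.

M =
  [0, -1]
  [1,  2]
e^{tM} =
  [-t*exp(t) + exp(t), -t*exp(t)]
  [t*exp(t), t*exp(t) + exp(t)]

Strategy: write M = P · J · P⁻¹ where J is a Jordan canonical form, so e^{tM} = P · e^{tJ} · P⁻¹, and e^{tJ} can be computed block-by-block.

M has Jordan form
J =
  [1, 1]
  [0, 1]
(up to reordering of blocks).

Per-block formulas:
  For a 2×2 Jordan block J_2(1): exp(t · J_2(1)) = e^(1t)·(I + t·N), where N is the 2×2 nilpotent shift.

After assembling e^{tJ} and conjugating by P, we get:

e^{tM} =
  [-t*exp(t) + exp(t), -t*exp(t)]
  [t*exp(t), t*exp(t) + exp(t)]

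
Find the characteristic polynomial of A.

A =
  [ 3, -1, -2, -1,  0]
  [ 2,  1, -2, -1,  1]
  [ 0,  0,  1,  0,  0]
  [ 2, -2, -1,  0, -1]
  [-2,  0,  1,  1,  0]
x^5 - 5*x^4 + 10*x^3 - 10*x^2 + 5*x - 1

Expanding det(x·I − A) (e.g. by cofactor expansion or by noting that A is similar to its Jordan form J, which has the same characteristic polynomial as A) gives
  χ_A(x) = x^5 - 5*x^4 + 10*x^3 - 10*x^2 + 5*x - 1
which factors as (x - 1)^5. The eigenvalues (with algebraic multiplicities) are λ = 1 with multiplicity 5.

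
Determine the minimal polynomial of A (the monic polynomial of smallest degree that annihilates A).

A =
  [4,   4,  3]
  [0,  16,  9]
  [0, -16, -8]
x^2 - 8*x + 16

The characteristic polynomial is χ_A(x) = (x - 4)^3, so the eigenvalues are known. The minimal polynomial is
  m_A(x) = Π_λ (x − λ)^{k_λ}
where k_λ is the size of the *largest* Jordan block for λ (equivalently, the smallest k with (A − λI)^k v = 0 for every generalised eigenvector v of λ).

  λ = 4: largest Jordan block has size 2, contributing (x − 4)^2

So m_A(x) = (x - 4)^2 = x^2 - 8*x + 16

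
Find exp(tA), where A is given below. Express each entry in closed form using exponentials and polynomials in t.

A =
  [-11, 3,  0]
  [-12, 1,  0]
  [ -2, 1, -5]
e^{tA} =
  [-6*t*exp(-5*t) + exp(-5*t), 3*t*exp(-5*t), 0]
  [-12*t*exp(-5*t), 6*t*exp(-5*t) + exp(-5*t), 0]
  [-2*t*exp(-5*t), t*exp(-5*t), exp(-5*t)]

Strategy: write A = P · J · P⁻¹ where J is a Jordan canonical form, so e^{tA} = P · e^{tJ} · P⁻¹, and e^{tJ} can be computed block-by-block.

A has Jordan form
J =
  [-5,  1,  0]
  [ 0, -5,  0]
  [ 0,  0, -5]
(up to reordering of blocks).

Per-block formulas:
  For a 1×1 block at λ = -5: exp(t · [-5]) = [e^(-5t)].
  For a 2×2 Jordan block J_2(-5): exp(t · J_2(-5)) = e^(-5t)·(I + t·N), where N is the 2×2 nilpotent shift.

After assembling e^{tJ} and conjugating by P, we get:

e^{tA} =
  [-6*t*exp(-5*t) + exp(-5*t), 3*t*exp(-5*t), 0]
  [-12*t*exp(-5*t), 6*t*exp(-5*t) + exp(-5*t), 0]
  [-2*t*exp(-5*t), t*exp(-5*t), exp(-5*t)]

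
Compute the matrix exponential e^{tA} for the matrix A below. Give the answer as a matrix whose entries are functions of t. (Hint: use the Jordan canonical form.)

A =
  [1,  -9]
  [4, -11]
e^{tA} =
  [6*t*exp(-5*t) + exp(-5*t), -9*t*exp(-5*t)]
  [4*t*exp(-5*t), -6*t*exp(-5*t) + exp(-5*t)]

Strategy: write A = P · J · P⁻¹ where J is a Jordan canonical form, so e^{tA} = P · e^{tJ} · P⁻¹, and e^{tJ} can be computed block-by-block.

A has Jordan form
J =
  [-5,  1]
  [ 0, -5]
(up to reordering of blocks).

Per-block formulas:
  For a 2×2 Jordan block J_2(-5): exp(t · J_2(-5)) = e^(-5t)·(I + t·N), where N is the 2×2 nilpotent shift.

After assembling e^{tJ} and conjugating by P, we get:

e^{tA} =
  [6*t*exp(-5*t) + exp(-5*t), -9*t*exp(-5*t)]
  [4*t*exp(-5*t), -6*t*exp(-5*t) + exp(-5*t)]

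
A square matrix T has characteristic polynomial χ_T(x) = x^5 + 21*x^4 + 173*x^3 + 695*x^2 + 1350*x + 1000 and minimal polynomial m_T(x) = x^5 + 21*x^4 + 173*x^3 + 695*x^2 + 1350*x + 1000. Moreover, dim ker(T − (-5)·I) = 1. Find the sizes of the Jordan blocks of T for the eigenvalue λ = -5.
Block sizes for λ = -5: [3]

Step 1 — from the characteristic polynomial, algebraic multiplicity of λ = -5 is 3. From dim ker(T − (-5)·I) = 1, there are exactly 1 Jordan blocks for λ = -5.
Step 2 — from the minimal polynomial, the factor (x + 5)^3 tells us the largest block for λ = -5 has size 3.
Step 3 — with total size 3, 1 blocks, and largest block 3, the block sizes (in nonincreasing order) are [3].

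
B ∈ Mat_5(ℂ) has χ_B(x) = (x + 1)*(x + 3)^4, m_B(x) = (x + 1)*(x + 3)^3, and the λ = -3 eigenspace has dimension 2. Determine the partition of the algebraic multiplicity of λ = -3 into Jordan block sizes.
Block sizes for λ = -3: [3, 1]

Step 1 — from the characteristic polynomial, algebraic multiplicity of λ = -3 is 4. From dim ker(B − (-3)·I) = 2, there are exactly 2 Jordan blocks for λ = -3.
Step 2 — from the minimal polynomial, the factor (x + 3)^3 tells us the largest block for λ = -3 has size 3.
Step 3 — with total size 4, 2 blocks, and largest block 3, the block sizes (in nonincreasing order) are [3, 1].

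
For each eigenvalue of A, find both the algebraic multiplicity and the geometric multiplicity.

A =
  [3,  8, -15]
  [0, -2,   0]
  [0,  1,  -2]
λ = -2: alg = 2, geom = 1; λ = 3: alg = 1, geom = 1

Step 1 — factor the characteristic polynomial to read off the algebraic multiplicities:
  χ_A(x) = (x - 3)*(x + 2)^2

Step 2 — compute geometric multiplicities via the rank-nullity identity g(λ) = n − rank(A − λI):
  rank(A − (-2)·I) = 2, so dim ker(A − (-2)·I) = n − 2 = 1
  rank(A − (3)·I) = 2, so dim ker(A − (3)·I) = n − 2 = 1

Summary:
  λ = -2: algebraic multiplicity = 2, geometric multiplicity = 1
  λ = 3: algebraic multiplicity = 1, geometric multiplicity = 1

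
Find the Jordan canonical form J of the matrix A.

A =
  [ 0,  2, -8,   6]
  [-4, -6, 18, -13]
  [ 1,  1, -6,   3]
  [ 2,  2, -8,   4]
J_3(-2) ⊕ J_1(-2)

The characteristic polynomial is
  det(x·I − A) = x^4 + 8*x^3 + 24*x^2 + 32*x + 16 = (x + 2)^4

Eigenvalues and multiplicities (the geometric multiplicity of λ is n − rank(A − λI), which equals the number of Jordan blocks for λ):
  λ = -2: algebraic multiplicity = 4, geometric multiplicity = 2

Determining the block sizes for each eigenvalue:
  λ = -2: with am = 4 and gm = 2, the partition is not yet determined (e.g. several partitions of 4 into 2 parts exist). Let N = A − (-2)·I. Computing rank(N^1) = 2, rank(N^2) = 1, rank(N^3) = 0; the number of blocks of size ≥ j is rank(N^{j−1}) − rank(N^j), giving [2, 1, 1]. So we have 1 block(s) of size 3, 1 block(s) of size 1 → block sizes [3, 1]

Assembling the blocks gives a Jordan form
J =
  [-2,  1,  0,  0]
  [ 0, -2,  1,  0]
  [ 0,  0, -2,  0]
  [ 0,  0,  0, -2]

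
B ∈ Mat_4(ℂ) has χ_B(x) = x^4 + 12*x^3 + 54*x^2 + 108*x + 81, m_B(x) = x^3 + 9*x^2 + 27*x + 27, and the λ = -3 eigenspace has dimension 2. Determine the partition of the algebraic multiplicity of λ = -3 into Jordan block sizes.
Block sizes for λ = -3: [3, 1]

Step 1 — from the characteristic polynomial, algebraic multiplicity of λ = -3 is 4. From dim ker(B − (-3)·I) = 2, there are exactly 2 Jordan blocks for λ = -3.
Step 2 — from the minimal polynomial, the factor (x + 3)^3 tells us the largest block for λ = -3 has size 3.
Step 3 — with total size 4, 2 blocks, and largest block 3, the block sizes (in nonincreasing order) are [3, 1].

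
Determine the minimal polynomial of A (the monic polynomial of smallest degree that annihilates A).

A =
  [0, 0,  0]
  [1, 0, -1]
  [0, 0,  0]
x^2

The characteristic polynomial is χ_A(x) = x^3, so the eigenvalues are known. The minimal polynomial is
  m_A(x) = Π_λ (x − λ)^{k_λ}
where k_λ is the size of the *largest* Jordan block for λ (equivalently, the smallest k with (A − λI)^k v = 0 for every generalised eigenvector v of λ).

  λ = 0: largest Jordan block has size 2, contributing (x − 0)^2

So m_A(x) = x^2 = x^2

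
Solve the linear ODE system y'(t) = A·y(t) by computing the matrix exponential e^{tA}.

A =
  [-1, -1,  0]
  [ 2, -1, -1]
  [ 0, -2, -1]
e^{tA} =
  [-t^2*exp(-t) + exp(-t), -t*exp(-t), t^2*exp(-t)/2]
  [2*t*exp(-t), exp(-t), -t*exp(-t)]
  [-2*t^2*exp(-t), -2*t*exp(-t), t^2*exp(-t) + exp(-t)]

Strategy: write A = P · J · P⁻¹ where J is a Jordan canonical form, so e^{tA} = P · e^{tJ} · P⁻¹, and e^{tJ} can be computed block-by-block.

A has Jordan form
J =
  [-1,  1,  0]
  [ 0, -1,  1]
  [ 0,  0, -1]
(up to reordering of blocks).

Per-block formulas:
  For a 3×3 Jordan block J_3(-1): exp(t · J_3(-1)) = e^(-1t)·(I + t·N + (t^2/2)·N^2), where N is the 3×3 nilpotent shift.

After assembling e^{tJ} and conjugating by P, we get:

e^{tA} =
  [-t^2*exp(-t) + exp(-t), -t*exp(-t), t^2*exp(-t)/2]
  [2*t*exp(-t), exp(-t), -t*exp(-t)]
  [-2*t^2*exp(-t), -2*t*exp(-t), t^2*exp(-t) + exp(-t)]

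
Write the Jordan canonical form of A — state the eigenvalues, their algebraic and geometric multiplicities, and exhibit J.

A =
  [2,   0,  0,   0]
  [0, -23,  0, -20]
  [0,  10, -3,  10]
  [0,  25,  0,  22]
J_1(-3) ⊕ J_1(-3) ⊕ J_1(2) ⊕ J_1(2)

The characteristic polynomial is
  det(x·I − A) = x^4 + 2*x^3 - 11*x^2 - 12*x + 36 = (x - 2)^2*(x + 3)^2

Eigenvalues and multiplicities (the geometric multiplicity of λ is n − rank(A − λI), which equals the number of Jordan blocks for λ):
  λ = -3: algebraic multiplicity = 2, geometric multiplicity = 2
  λ = 2: algebraic multiplicity = 2, geometric multiplicity = 2

Determining the block sizes for each eigenvalue:
  λ = -3: gm = am = 2, so every block has size 1 → block sizes [1, 1]
  λ = 2: gm = am = 2, so every block has size 1 → block sizes [1, 1]

Assembling the blocks gives a Jordan form
J =
  [-3,  0, 0, 0]
  [ 0, -3, 0, 0]
  [ 0,  0, 2, 0]
  [ 0,  0, 0, 2]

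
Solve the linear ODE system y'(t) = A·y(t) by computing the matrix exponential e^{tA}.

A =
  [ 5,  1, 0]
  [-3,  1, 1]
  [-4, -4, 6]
e^{tA} =
  [-t^2*exp(4*t) + t*exp(4*t) + exp(4*t), -t^2*exp(4*t) + t*exp(4*t), t^2*exp(4*t)/2]
  [t^2*exp(4*t) - 3*t*exp(4*t), t^2*exp(4*t) - 3*t*exp(4*t) + exp(4*t), -t^2*exp(4*t)/2 + t*exp(4*t)]
  [-4*t*exp(4*t), -4*t*exp(4*t), 2*t*exp(4*t) + exp(4*t)]

Strategy: write A = P · J · P⁻¹ where J is a Jordan canonical form, so e^{tA} = P · e^{tJ} · P⁻¹, and e^{tJ} can be computed block-by-block.

A has Jordan form
J =
  [4, 1, 0]
  [0, 4, 1]
  [0, 0, 4]
(up to reordering of blocks).

Per-block formulas:
  For a 3×3 Jordan block J_3(4): exp(t · J_3(4)) = e^(4t)·(I + t·N + (t^2/2)·N^2), where N is the 3×3 nilpotent shift.

After assembling e^{tJ} and conjugating by P, we get:

e^{tA} =
  [-t^2*exp(4*t) + t*exp(4*t) + exp(4*t), -t^2*exp(4*t) + t*exp(4*t), t^2*exp(4*t)/2]
  [t^2*exp(4*t) - 3*t*exp(4*t), t^2*exp(4*t) - 3*t*exp(4*t) + exp(4*t), -t^2*exp(4*t)/2 + t*exp(4*t)]
  [-4*t*exp(4*t), -4*t*exp(4*t), 2*t*exp(4*t) + exp(4*t)]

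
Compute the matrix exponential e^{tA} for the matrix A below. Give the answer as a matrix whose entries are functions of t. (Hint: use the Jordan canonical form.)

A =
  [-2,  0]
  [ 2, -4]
e^{tA} =
  [exp(-2*t), 0]
  [exp(-2*t) - exp(-4*t), exp(-4*t)]

Strategy: write A = P · J · P⁻¹ where J is a Jordan canonical form, so e^{tA} = P · e^{tJ} · P⁻¹, and e^{tJ} can be computed block-by-block.

A has Jordan form
J =
  [-4,  0]
  [ 0, -2]
(up to reordering of blocks).

Per-block formulas:
  For a 1×1 block at λ = -2: exp(t · [-2]) = [e^(-2t)].
  For a 1×1 block at λ = -4: exp(t · [-4]) = [e^(-4t)].

After assembling e^{tJ} and conjugating by P, we get:

e^{tA} =
  [exp(-2*t), 0]
  [exp(-2*t) - exp(-4*t), exp(-4*t)]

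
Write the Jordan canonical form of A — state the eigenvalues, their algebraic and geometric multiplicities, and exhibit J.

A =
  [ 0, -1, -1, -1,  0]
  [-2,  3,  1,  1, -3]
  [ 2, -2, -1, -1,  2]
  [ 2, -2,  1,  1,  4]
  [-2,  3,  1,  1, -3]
J_3(0) ⊕ J_2(0)

The characteristic polynomial is
  det(x·I − A) = x^5

Eigenvalues and multiplicities (the geometric multiplicity of λ is n − rank(A − λI), which equals the number of Jordan blocks for λ):
  λ = 0: algebraic multiplicity = 5, geometric multiplicity = 2

Determining the block sizes for each eigenvalue:
  λ = 0: with am = 5 and gm = 2, the partition is not yet determined (e.g. several partitions of 5 into 2 parts exist). Let N = A − (0)·I. Computing rank(N^1) = 3, rank(N^2) = 1, rank(N^3) = 0; the number of blocks of size ≥ j is rank(N^{j−1}) − rank(N^j), giving [2, 2, 1]. So we have 1 block(s) of size 3, 1 block(s) of size 2 → block sizes [3, 2]

Assembling the blocks gives a Jordan form
J =
  [0, 1, 0, 0, 0]
  [0, 0, 1, 0, 0]
  [0, 0, 0, 0, 0]
  [0, 0, 0, 0, 1]
  [0, 0, 0, 0, 0]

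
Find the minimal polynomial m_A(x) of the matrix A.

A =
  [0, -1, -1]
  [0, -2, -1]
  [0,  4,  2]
x^3

The characteristic polynomial is χ_A(x) = x^3, so the eigenvalues are known. The minimal polynomial is
  m_A(x) = Π_λ (x − λ)^{k_λ}
where k_λ is the size of the *largest* Jordan block for λ (equivalently, the smallest k with (A − λI)^k v = 0 for every generalised eigenvector v of λ).

  λ = 0: largest Jordan block has size 3, contributing (x − 0)^3

So m_A(x) = x^3 = x^3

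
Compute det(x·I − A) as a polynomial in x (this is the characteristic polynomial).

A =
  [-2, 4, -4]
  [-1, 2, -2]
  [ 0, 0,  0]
x^3

Expanding det(x·I − A) (e.g. by cofactor expansion or by noting that A is similar to its Jordan form J, which has the same characteristic polynomial as A) gives
  χ_A(x) = x^3
which factors as x^3. The eigenvalues (with algebraic multiplicities) are λ = 0 with multiplicity 3.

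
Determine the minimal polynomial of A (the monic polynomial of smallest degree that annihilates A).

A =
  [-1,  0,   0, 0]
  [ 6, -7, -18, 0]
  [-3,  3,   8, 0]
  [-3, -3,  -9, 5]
x^3 - 6*x^2 + 3*x + 10

The characteristic polynomial is χ_A(x) = (x - 5)*(x - 2)*(x + 1)^2, so the eigenvalues are known. The minimal polynomial is
  m_A(x) = Π_λ (x − λ)^{k_λ}
where k_λ is the size of the *largest* Jordan block for λ (equivalently, the smallest k with (A − λI)^k v = 0 for every generalised eigenvector v of λ).

  λ = -1: largest Jordan block has size 1, contributing (x + 1)
  λ = 2: largest Jordan block has size 1, contributing (x − 2)
  λ = 5: largest Jordan block has size 1, contributing (x − 5)

So m_A(x) = (x - 5)*(x - 2)*(x + 1) = x^3 - 6*x^2 + 3*x + 10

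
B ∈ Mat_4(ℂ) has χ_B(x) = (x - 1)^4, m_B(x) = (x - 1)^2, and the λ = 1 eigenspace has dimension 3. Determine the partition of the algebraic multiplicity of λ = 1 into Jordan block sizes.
Block sizes for λ = 1: [2, 1, 1]

Step 1 — from the characteristic polynomial, algebraic multiplicity of λ = 1 is 4. From dim ker(B − (1)·I) = 3, there are exactly 3 Jordan blocks for λ = 1.
Step 2 — from the minimal polynomial, the factor (x − 1)^2 tells us the largest block for λ = 1 has size 2.
Step 3 — with total size 4, 3 blocks, and largest block 2, the block sizes (in nonincreasing order) are [2, 1, 1].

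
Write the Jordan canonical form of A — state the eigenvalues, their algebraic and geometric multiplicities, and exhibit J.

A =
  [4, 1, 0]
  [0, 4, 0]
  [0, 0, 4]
J_2(4) ⊕ J_1(4)

The characteristic polynomial is
  det(x·I − A) = x^3 - 12*x^2 + 48*x - 64 = (x - 4)^3

Eigenvalues and multiplicities (the geometric multiplicity of λ is n − rank(A − λI), which equals the number of Jordan blocks for λ):
  λ = 4: algebraic multiplicity = 3, geometric multiplicity = 2

Determining the block sizes for each eigenvalue:
  λ = 4: 2 blocks summing to 3 forces exactly one block of size 2 and the rest size 1 → block sizes [2, 1]

Assembling the blocks gives a Jordan form
J =
  [4, 1, 0]
  [0, 4, 0]
  [0, 0, 4]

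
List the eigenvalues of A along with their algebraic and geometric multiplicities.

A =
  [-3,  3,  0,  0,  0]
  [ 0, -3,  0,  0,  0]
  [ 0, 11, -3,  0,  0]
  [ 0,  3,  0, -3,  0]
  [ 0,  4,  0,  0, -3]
λ = -3: alg = 5, geom = 4

Step 1 — factor the characteristic polynomial to read off the algebraic multiplicities:
  χ_A(x) = (x + 3)^5

Step 2 — compute geometric multiplicities via the rank-nullity identity g(λ) = n − rank(A − λI):
  rank(A − (-3)·I) = 1, so dim ker(A − (-3)·I) = n − 1 = 4

Summary:
  λ = -3: algebraic multiplicity = 5, geometric multiplicity = 4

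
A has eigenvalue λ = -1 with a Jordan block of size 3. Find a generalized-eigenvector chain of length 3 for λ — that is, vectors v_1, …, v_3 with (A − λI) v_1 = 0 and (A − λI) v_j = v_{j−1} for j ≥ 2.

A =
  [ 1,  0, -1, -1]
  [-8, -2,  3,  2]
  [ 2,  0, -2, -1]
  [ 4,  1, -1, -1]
A Jordan chain for λ = -1 of length 3:
v_1 = (-2, 6, -2, -2)ᵀ
v_2 = (2, -8, 2, 4)ᵀ
v_3 = (1, 0, 0, 0)ᵀ

Let N = A − (-1)·I. We want v_3 with N^3 v_3 = 0 but N^2 v_3 ≠ 0; then v_{j-1} := N · v_j for j = 3, …, 2.

Pick v_3 = (1, 0, 0, 0)ᵀ.
Then v_2 = N · v_3 = (2, -8, 2, 4)ᵀ.
Then v_1 = N · v_2 = (-2, 6, -2, -2)ᵀ.

Sanity check: (A − (-1)·I) v_1 = (0, 0, 0, 0)ᵀ = 0. ✓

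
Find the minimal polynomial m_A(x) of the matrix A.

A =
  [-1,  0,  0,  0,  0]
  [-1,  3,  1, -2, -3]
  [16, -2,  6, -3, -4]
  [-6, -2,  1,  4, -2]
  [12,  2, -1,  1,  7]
x^3 - 9*x^2 + 15*x + 25

The characteristic polynomial is χ_A(x) = (x - 5)^4*(x + 1), so the eigenvalues are known. The minimal polynomial is
  m_A(x) = Π_λ (x − λ)^{k_λ}
where k_λ is the size of the *largest* Jordan block for λ (equivalently, the smallest k with (A − λI)^k v = 0 for every generalised eigenvector v of λ).

  λ = -1: largest Jordan block has size 1, contributing (x + 1)
  λ = 5: largest Jordan block has size 2, contributing (x − 5)^2

So m_A(x) = (x - 5)^2*(x + 1) = x^3 - 9*x^2 + 15*x + 25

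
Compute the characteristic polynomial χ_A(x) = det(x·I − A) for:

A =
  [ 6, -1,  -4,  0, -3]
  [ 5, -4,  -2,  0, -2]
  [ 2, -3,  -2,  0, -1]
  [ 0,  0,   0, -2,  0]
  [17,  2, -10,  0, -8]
x^5 + 10*x^4 + 40*x^3 + 80*x^2 + 80*x + 32

Expanding det(x·I − A) (e.g. by cofactor expansion or by noting that A is similar to its Jordan form J, which has the same characteristic polynomial as A) gives
  χ_A(x) = x^5 + 10*x^4 + 40*x^3 + 80*x^2 + 80*x + 32
which factors as (x + 2)^5. The eigenvalues (with algebraic multiplicities) are λ = -2 with multiplicity 5.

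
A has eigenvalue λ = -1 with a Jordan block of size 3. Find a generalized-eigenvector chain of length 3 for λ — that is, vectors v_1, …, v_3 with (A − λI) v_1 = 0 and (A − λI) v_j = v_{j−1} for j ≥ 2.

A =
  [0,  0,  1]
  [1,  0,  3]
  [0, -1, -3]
A Jordan chain for λ = -1 of length 3:
v_1 = (1, 2, -1)ᵀ
v_2 = (1, 1, 0)ᵀ
v_3 = (1, 0, 0)ᵀ

Let N = A − (-1)·I. We want v_3 with N^3 v_3 = 0 but N^2 v_3 ≠ 0; then v_{j-1} := N · v_j for j = 3, …, 2.

Pick v_3 = (1, 0, 0)ᵀ.
Then v_2 = N · v_3 = (1, 1, 0)ᵀ.
Then v_1 = N · v_2 = (1, 2, -1)ᵀ.

Sanity check: (A − (-1)·I) v_1 = (0, 0, 0)ᵀ = 0. ✓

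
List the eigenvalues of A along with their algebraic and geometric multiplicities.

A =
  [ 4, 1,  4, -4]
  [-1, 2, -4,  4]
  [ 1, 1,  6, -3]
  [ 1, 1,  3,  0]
λ = 3: alg = 4, geom = 2

Step 1 — factor the characteristic polynomial to read off the algebraic multiplicities:
  χ_A(x) = (x - 3)^4

Step 2 — compute geometric multiplicities via the rank-nullity identity g(λ) = n − rank(A − λI):
  rank(A − (3)·I) = 2, so dim ker(A − (3)·I) = n − 2 = 2

Summary:
  λ = 3: algebraic multiplicity = 4, geometric multiplicity = 2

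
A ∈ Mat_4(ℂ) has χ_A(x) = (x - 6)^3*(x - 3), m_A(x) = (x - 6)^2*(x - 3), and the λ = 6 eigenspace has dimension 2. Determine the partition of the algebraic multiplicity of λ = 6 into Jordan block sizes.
Block sizes for λ = 6: [2, 1]

Step 1 — from the characteristic polynomial, algebraic multiplicity of λ = 6 is 3. From dim ker(A − (6)·I) = 2, there are exactly 2 Jordan blocks for λ = 6.
Step 2 — from the minimal polynomial, the factor (x − 6)^2 tells us the largest block for λ = 6 has size 2.
Step 3 — with total size 3, 2 blocks, and largest block 2, the block sizes (in nonincreasing order) are [2, 1].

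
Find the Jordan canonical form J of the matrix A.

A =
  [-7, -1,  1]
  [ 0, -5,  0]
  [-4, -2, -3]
J_2(-5) ⊕ J_1(-5)

The characteristic polynomial is
  det(x·I − A) = x^3 + 15*x^2 + 75*x + 125 = (x + 5)^3

Eigenvalues and multiplicities (the geometric multiplicity of λ is n − rank(A − λI), which equals the number of Jordan blocks for λ):
  λ = -5: algebraic multiplicity = 3, geometric multiplicity = 2

Determining the block sizes for each eigenvalue:
  λ = -5: 2 blocks summing to 3 forces exactly one block of size 2 and the rest size 1 → block sizes [2, 1]

Assembling the blocks gives a Jordan form
J =
  [-5,  1,  0]
  [ 0, -5,  0]
  [ 0,  0, -5]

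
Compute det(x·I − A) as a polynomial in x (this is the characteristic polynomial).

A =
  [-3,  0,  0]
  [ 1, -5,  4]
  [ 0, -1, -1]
x^3 + 9*x^2 + 27*x + 27

Expanding det(x·I − A) (e.g. by cofactor expansion or by noting that A is similar to its Jordan form J, which has the same characteristic polynomial as A) gives
  χ_A(x) = x^3 + 9*x^2 + 27*x + 27
which factors as (x + 3)^3. The eigenvalues (with algebraic multiplicities) are λ = -3 with multiplicity 3.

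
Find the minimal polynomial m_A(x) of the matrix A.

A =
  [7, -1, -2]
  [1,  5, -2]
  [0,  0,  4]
x^3 - 16*x^2 + 84*x - 144

The characteristic polynomial is χ_A(x) = (x - 6)^2*(x - 4), so the eigenvalues are known. The minimal polynomial is
  m_A(x) = Π_λ (x − λ)^{k_λ}
where k_λ is the size of the *largest* Jordan block for λ (equivalently, the smallest k with (A − λI)^k v = 0 for every generalised eigenvector v of λ).

  λ = 4: largest Jordan block has size 1, contributing (x − 4)
  λ = 6: largest Jordan block has size 2, contributing (x − 6)^2

So m_A(x) = (x - 6)^2*(x - 4) = x^3 - 16*x^2 + 84*x - 144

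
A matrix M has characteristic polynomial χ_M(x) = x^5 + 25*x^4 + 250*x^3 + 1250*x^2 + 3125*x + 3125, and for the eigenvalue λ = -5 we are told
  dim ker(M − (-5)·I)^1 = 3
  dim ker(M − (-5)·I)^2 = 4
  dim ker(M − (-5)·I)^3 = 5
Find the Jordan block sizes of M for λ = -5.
Block sizes for λ = -5: [3, 1, 1]

From the dimensions of kernels of powers, the number of Jordan blocks of size at least j is d_j − d_{j−1} where d_j = dim ker(N^j) (with d_0 = 0). Computing the differences gives [3, 1, 1].
The number of blocks of size exactly k is (#blocks of size ≥ k) − (#blocks of size ≥ k + 1), so the partition is: 2 block(s) of size 1, 1 block(s) of size 3.
In nonincreasing order the block sizes are [3, 1, 1].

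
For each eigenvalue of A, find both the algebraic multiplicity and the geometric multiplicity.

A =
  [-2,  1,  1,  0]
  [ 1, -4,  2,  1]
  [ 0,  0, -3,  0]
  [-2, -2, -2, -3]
λ = -3: alg = 4, geom = 2

Step 1 — factor the characteristic polynomial to read off the algebraic multiplicities:
  χ_A(x) = (x + 3)^4

Step 2 — compute geometric multiplicities via the rank-nullity identity g(λ) = n − rank(A − λI):
  rank(A − (-3)·I) = 2, so dim ker(A − (-3)·I) = n − 2 = 2

Summary:
  λ = -3: algebraic multiplicity = 4, geometric multiplicity = 2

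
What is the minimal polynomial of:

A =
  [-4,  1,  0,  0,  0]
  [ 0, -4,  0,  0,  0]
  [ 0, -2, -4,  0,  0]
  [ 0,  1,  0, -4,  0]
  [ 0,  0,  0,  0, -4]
x^2 + 8*x + 16

The characteristic polynomial is χ_A(x) = (x + 4)^5, so the eigenvalues are known. The minimal polynomial is
  m_A(x) = Π_λ (x − λ)^{k_λ}
where k_λ is the size of the *largest* Jordan block for λ (equivalently, the smallest k with (A − λI)^k v = 0 for every generalised eigenvector v of λ).

  λ = -4: largest Jordan block has size 2, contributing (x + 4)^2

So m_A(x) = (x + 4)^2 = x^2 + 8*x + 16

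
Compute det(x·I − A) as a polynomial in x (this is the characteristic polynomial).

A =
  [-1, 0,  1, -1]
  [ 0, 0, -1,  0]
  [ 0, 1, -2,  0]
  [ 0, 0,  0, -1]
x^4 + 4*x^3 + 6*x^2 + 4*x + 1

Expanding det(x·I − A) (e.g. by cofactor expansion or by noting that A is similar to its Jordan form J, which has the same characteristic polynomial as A) gives
  χ_A(x) = x^4 + 4*x^3 + 6*x^2 + 4*x + 1
which factors as (x + 1)^4. The eigenvalues (with algebraic multiplicities) are λ = -1 with multiplicity 4.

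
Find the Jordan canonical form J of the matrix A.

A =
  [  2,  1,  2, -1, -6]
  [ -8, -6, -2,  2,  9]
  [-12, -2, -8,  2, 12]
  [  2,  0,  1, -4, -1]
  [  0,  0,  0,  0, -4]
J_3(-4) ⊕ J_2(-4)

The characteristic polynomial is
  det(x·I − A) = x^5 + 20*x^4 + 160*x^3 + 640*x^2 + 1280*x + 1024 = (x + 4)^5

Eigenvalues and multiplicities (the geometric multiplicity of λ is n − rank(A − λI), which equals the number of Jordan blocks for λ):
  λ = -4: algebraic multiplicity = 5, geometric multiplicity = 2

Determining the block sizes for each eigenvalue:
  λ = -4: with am = 5 and gm = 2, the partition is not yet determined (e.g. several partitions of 5 into 2 parts exist). Let N = A − (-4)·I. Computing rank(N^1) = 3, rank(N^2) = 1, rank(N^3) = 0; the number of blocks of size ≥ j is rank(N^{j−1}) − rank(N^j), giving [2, 2, 1]. So we have 1 block(s) of size 3, 1 block(s) of size 2 → block sizes [3, 2]

Assembling the blocks gives a Jordan form
J =
  [-4,  1,  0,  0,  0]
  [ 0, -4,  1,  0,  0]
  [ 0,  0, -4,  0,  0]
  [ 0,  0,  0, -4,  1]
  [ 0,  0,  0,  0, -4]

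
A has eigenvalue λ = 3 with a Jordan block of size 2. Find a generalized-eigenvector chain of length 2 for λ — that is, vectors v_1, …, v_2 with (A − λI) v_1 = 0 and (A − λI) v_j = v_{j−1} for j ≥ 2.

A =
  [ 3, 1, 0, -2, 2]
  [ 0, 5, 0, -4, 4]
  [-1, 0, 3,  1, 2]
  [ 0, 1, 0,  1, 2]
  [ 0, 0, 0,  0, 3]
A Jordan chain for λ = 3 of length 2:
v_1 = (0, 0, -1, 0, 0)ᵀ
v_2 = (1, 0, 0, 0, 0)ᵀ

Let N = A − (3)·I. We want v_2 with N^2 v_2 = 0 but N^1 v_2 ≠ 0; then v_{j-1} := N · v_j for j = 2, …, 2.

Pick v_2 = (1, 0, 0, 0, 0)ᵀ.
Then v_1 = N · v_2 = (0, 0, -1, 0, 0)ᵀ.

Sanity check: (A − (3)·I) v_1 = (0, 0, 0, 0, 0)ᵀ = 0. ✓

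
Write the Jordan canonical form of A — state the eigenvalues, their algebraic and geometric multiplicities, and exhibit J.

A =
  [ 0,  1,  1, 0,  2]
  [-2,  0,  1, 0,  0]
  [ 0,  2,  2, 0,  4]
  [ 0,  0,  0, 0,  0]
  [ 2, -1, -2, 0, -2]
J_3(0) ⊕ J_1(0) ⊕ J_1(0)

The characteristic polynomial is
  det(x·I − A) = x^5

Eigenvalues and multiplicities (the geometric multiplicity of λ is n − rank(A − λI), which equals the number of Jordan blocks for λ):
  λ = 0: algebraic multiplicity = 5, geometric multiplicity = 3

Determining the block sizes for each eigenvalue:
  λ = 0: with am = 5 and gm = 3, the partition is not yet determined (e.g. several partitions of 5 into 3 parts exist). Let N = A − (0)·I. Computing rank(N^1) = 2, rank(N^2) = 1, rank(N^3) = 0; the number of blocks of size ≥ j is rank(N^{j−1}) − rank(N^j), giving [3, 1, 1]. So we have 1 block(s) of size 3, 2 block(s) of size 1 → block sizes [3, 1, 1]

Assembling the blocks gives a Jordan form
J =
  [0, 1, 0, 0, 0]
  [0, 0, 1, 0, 0]
  [0, 0, 0, 0, 0]
  [0, 0, 0, 0, 0]
  [0, 0, 0, 0, 0]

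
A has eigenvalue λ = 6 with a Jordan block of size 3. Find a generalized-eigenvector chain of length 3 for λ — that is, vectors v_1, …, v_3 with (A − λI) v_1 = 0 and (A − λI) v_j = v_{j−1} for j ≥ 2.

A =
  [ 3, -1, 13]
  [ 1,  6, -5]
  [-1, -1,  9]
A Jordan chain for λ = 6 of length 3:
v_1 = (-5, 2, -1)ᵀ
v_2 = (-3, 1, -1)ᵀ
v_3 = (1, 0, 0)ᵀ

Let N = A − (6)·I. We want v_3 with N^3 v_3 = 0 but N^2 v_3 ≠ 0; then v_{j-1} := N · v_j for j = 3, …, 2.

Pick v_3 = (1, 0, 0)ᵀ.
Then v_2 = N · v_3 = (-3, 1, -1)ᵀ.
Then v_1 = N · v_2 = (-5, 2, -1)ᵀ.

Sanity check: (A − (6)·I) v_1 = (0, 0, 0)ᵀ = 0. ✓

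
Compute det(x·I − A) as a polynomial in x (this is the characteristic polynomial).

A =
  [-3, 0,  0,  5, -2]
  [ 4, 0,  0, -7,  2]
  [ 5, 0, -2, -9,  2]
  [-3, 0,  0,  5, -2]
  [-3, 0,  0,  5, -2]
x^5 + 2*x^4

Expanding det(x·I − A) (e.g. by cofactor expansion or by noting that A is similar to its Jordan form J, which has the same characteristic polynomial as A) gives
  χ_A(x) = x^5 + 2*x^4
which factors as x^4*(x + 2). The eigenvalues (with algebraic multiplicities) are λ = -2 with multiplicity 1, λ = 0 with multiplicity 4.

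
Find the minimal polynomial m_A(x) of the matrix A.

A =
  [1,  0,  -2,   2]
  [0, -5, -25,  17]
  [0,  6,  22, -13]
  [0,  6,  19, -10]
x^3 - 7*x^2 + 15*x - 9

The characteristic polynomial is χ_A(x) = (x - 3)^2*(x - 1)^2, so the eigenvalues are known. The minimal polynomial is
  m_A(x) = Π_λ (x − λ)^{k_λ}
where k_λ is the size of the *largest* Jordan block for λ (equivalently, the smallest k with (A − λI)^k v = 0 for every generalised eigenvector v of λ).

  λ = 1: largest Jordan block has size 1, contributing (x − 1)
  λ = 3: largest Jordan block has size 2, contributing (x − 3)^2

So m_A(x) = (x - 3)^2*(x - 1) = x^3 - 7*x^2 + 15*x - 9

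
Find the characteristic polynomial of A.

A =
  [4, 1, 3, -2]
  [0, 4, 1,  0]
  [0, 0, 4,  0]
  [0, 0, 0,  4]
x^4 - 16*x^3 + 96*x^2 - 256*x + 256

Expanding det(x·I − A) (e.g. by cofactor expansion or by noting that A is similar to its Jordan form J, which has the same characteristic polynomial as A) gives
  χ_A(x) = x^4 - 16*x^3 + 96*x^2 - 256*x + 256
which factors as (x - 4)^4. The eigenvalues (with algebraic multiplicities) are λ = 4 with multiplicity 4.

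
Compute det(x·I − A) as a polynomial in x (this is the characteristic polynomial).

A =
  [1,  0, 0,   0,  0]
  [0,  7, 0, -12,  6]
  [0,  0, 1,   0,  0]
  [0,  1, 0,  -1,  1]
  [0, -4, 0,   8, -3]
x^5 - 5*x^4 + 10*x^3 - 10*x^2 + 5*x - 1

Expanding det(x·I − A) (e.g. by cofactor expansion or by noting that A is similar to its Jordan form J, which has the same characteristic polynomial as A) gives
  χ_A(x) = x^5 - 5*x^4 + 10*x^3 - 10*x^2 + 5*x - 1
which factors as (x - 1)^5. The eigenvalues (with algebraic multiplicities) are λ = 1 with multiplicity 5.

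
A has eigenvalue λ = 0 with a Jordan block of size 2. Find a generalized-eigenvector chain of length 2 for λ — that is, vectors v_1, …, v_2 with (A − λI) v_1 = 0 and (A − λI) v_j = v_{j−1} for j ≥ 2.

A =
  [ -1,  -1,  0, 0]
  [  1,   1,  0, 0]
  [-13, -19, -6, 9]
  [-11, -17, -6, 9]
A Jordan chain for λ = 0 of length 2:
v_1 = (-2, 2, -8, -4)ᵀ
v_2 = (5, -3, 0, 0)ᵀ

Let N = A − (0)·I. We want v_2 with N^2 v_2 = 0 but N^1 v_2 ≠ 0; then v_{j-1} := N · v_j for j = 2, …, 2.

Pick v_2 = (5, -3, 0, 0)ᵀ.
Then v_1 = N · v_2 = (-2, 2, -8, -4)ᵀ.

Sanity check: (A − (0)·I) v_1 = (0, 0, 0, 0)ᵀ = 0. ✓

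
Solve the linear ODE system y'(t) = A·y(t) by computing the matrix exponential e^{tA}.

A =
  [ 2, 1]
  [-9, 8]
e^{tA} =
  [-3*t*exp(5*t) + exp(5*t), t*exp(5*t)]
  [-9*t*exp(5*t), 3*t*exp(5*t) + exp(5*t)]

Strategy: write A = P · J · P⁻¹ where J is a Jordan canonical form, so e^{tA} = P · e^{tJ} · P⁻¹, and e^{tJ} can be computed block-by-block.

A has Jordan form
J =
  [5, 1]
  [0, 5]
(up to reordering of blocks).

Per-block formulas:
  For a 2×2 Jordan block J_2(5): exp(t · J_2(5)) = e^(5t)·(I + t·N), where N is the 2×2 nilpotent shift.

After assembling e^{tJ} and conjugating by P, we get:

e^{tA} =
  [-3*t*exp(5*t) + exp(5*t), t*exp(5*t)]
  [-9*t*exp(5*t), 3*t*exp(5*t) + exp(5*t)]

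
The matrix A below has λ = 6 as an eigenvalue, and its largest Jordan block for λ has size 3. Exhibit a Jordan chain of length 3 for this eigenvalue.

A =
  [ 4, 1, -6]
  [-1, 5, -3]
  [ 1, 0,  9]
A Jordan chain for λ = 6 of length 3:
v_1 = (-3, 0, 1)ᵀ
v_2 = (-2, -1, 1)ᵀ
v_3 = (1, 0, 0)ᵀ

Let N = A − (6)·I. We want v_3 with N^3 v_3 = 0 but N^2 v_3 ≠ 0; then v_{j-1} := N · v_j for j = 3, …, 2.

Pick v_3 = (1, 0, 0)ᵀ.
Then v_2 = N · v_3 = (-2, -1, 1)ᵀ.
Then v_1 = N · v_2 = (-3, 0, 1)ᵀ.

Sanity check: (A − (6)·I) v_1 = (0, 0, 0)ᵀ = 0. ✓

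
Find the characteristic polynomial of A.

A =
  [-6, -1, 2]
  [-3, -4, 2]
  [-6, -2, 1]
x^3 + 9*x^2 + 27*x + 27

Expanding det(x·I − A) (e.g. by cofactor expansion or by noting that A is similar to its Jordan form J, which has the same characteristic polynomial as A) gives
  χ_A(x) = x^3 + 9*x^2 + 27*x + 27
which factors as (x + 3)^3. The eigenvalues (with algebraic multiplicities) are λ = -3 with multiplicity 3.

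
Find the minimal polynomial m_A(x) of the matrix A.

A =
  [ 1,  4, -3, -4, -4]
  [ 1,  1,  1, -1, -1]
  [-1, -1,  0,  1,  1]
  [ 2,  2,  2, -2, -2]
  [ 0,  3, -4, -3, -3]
x^4 + 3*x^3

The characteristic polynomial is χ_A(x) = x^4*(x + 3), so the eigenvalues are known. The minimal polynomial is
  m_A(x) = Π_λ (x − λ)^{k_λ}
where k_λ is the size of the *largest* Jordan block for λ (equivalently, the smallest k with (A − λI)^k v = 0 for every generalised eigenvector v of λ).

  λ = -3: largest Jordan block has size 1, contributing (x + 3)
  λ = 0: largest Jordan block has size 3, contributing (x − 0)^3

So m_A(x) = x^3*(x + 3) = x^4 + 3*x^3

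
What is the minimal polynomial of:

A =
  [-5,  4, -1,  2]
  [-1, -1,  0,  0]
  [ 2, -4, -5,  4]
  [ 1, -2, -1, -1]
x^3 + 9*x^2 + 27*x + 27

The characteristic polynomial is χ_A(x) = (x + 3)^4, so the eigenvalues are known. The minimal polynomial is
  m_A(x) = Π_λ (x − λ)^{k_λ}
where k_λ is the size of the *largest* Jordan block for λ (equivalently, the smallest k with (A − λI)^k v = 0 for every generalised eigenvector v of λ).

  λ = -3: largest Jordan block has size 3, contributing (x + 3)^3

So m_A(x) = (x + 3)^3 = x^3 + 9*x^2 + 27*x + 27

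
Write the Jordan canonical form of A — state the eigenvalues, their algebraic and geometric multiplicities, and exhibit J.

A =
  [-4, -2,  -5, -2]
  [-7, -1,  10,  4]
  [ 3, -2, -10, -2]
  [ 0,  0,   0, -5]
J_3(-5) ⊕ J_1(-5)

The characteristic polynomial is
  det(x·I − A) = x^4 + 20*x^3 + 150*x^2 + 500*x + 625 = (x + 5)^4

Eigenvalues and multiplicities (the geometric multiplicity of λ is n − rank(A − λI), which equals the number of Jordan blocks for λ):
  λ = -5: algebraic multiplicity = 4, geometric multiplicity = 2

Determining the block sizes for each eigenvalue:
  λ = -5: with am = 4 and gm = 2, the partition is not yet determined (e.g. several partitions of 4 into 2 parts exist). Let N = A − (-5)·I. Computing rank(N^1) = 2, rank(N^2) = 1, rank(N^3) = 0; the number of blocks of size ≥ j is rank(N^{j−1}) − rank(N^j), giving [2, 1, 1]. So we have 1 block(s) of size 3, 1 block(s) of size 1 → block sizes [3, 1]

Assembling the blocks gives a Jordan form
J =
  [-5,  1,  0,  0]
  [ 0, -5,  1,  0]
  [ 0,  0, -5,  0]
  [ 0,  0,  0, -5]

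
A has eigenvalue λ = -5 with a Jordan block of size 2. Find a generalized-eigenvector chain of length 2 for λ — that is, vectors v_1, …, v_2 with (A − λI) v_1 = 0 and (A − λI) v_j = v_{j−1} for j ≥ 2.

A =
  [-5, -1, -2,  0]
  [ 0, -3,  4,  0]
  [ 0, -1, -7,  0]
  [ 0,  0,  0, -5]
A Jordan chain for λ = -5 of length 2:
v_1 = (-1, 2, -1, 0)ᵀ
v_2 = (0, 1, 0, 0)ᵀ

Let N = A − (-5)·I. We want v_2 with N^2 v_2 = 0 but N^1 v_2 ≠ 0; then v_{j-1} := N · v_j for j = 2, …, 2.

Pick v_2 = (0, 1, 0, 0)ᵀ.
Then v_1 = N · v_2 = (-1, 2, -1, 0)ᵀ.

Sanity check: (A − (-5)·I) v_1 = (0, 0, 0, 0)ᵀ = 0. ✓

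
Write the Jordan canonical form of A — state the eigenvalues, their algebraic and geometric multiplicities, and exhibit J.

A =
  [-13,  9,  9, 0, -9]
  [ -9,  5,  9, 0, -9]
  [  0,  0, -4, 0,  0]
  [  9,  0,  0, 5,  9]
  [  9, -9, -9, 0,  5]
J_1(-4) ⊕ J_1(-4) ⊕ J_1(-4) ⊕ J_1(5) ⊕ J_1(5)

The characteristic polynomial is
  det(x·I − A) = x^5 + 2*x^4 - 47*x^3 - 116*x^2 + 560*x + 1600 = (x - 5)^2*(x + 4)^3

Eigenvalues and multiplicities (the geometric multiplicity of λ is n − rank(A − λI), which equals the number of Jordan blocks for λ):
  λ = -4: algebraic multiplicity = 3, geometric multiplicity = 3
  λ = 5: algebraic multiplicity = 2, geometric multiplicity = 2

Determining the block sizes for each eigenvalue:
  λ = -4: gm = am = 3, so every block has size 1 → block sizes [1, 1, 1]
  λ = 5: gm = am = 2, so every block has size 1 → block sizes [1, 1]

Assembling the blocks gives a Jordan form
J =
  [-4,  0,  0, 0, 0]
  [ 0, -4,  0, 0, 0]
  [ 0,  0, -4, 0, 0]
  [ 0,  0,  0, 5, 0]
  [ 0,  0,  0, 0, 5]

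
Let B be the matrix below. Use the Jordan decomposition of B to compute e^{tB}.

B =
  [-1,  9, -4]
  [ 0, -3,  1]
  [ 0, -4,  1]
e^{tB} =
  [exp(-t), -t^2*exp(-t) + 9*t*exp(-t), t^2*exp(-t)/2 - 4*t*exp(-t)]
  [0, -2*t*exp(-t) + exp(-t), t*exp(-t)]
  [0, -4*t*exp(-t), 2*t*exp(-t) + exp(-t)]

Strategy: write B = P · J · P⁻¹ where J is a Jordan canonical form, so e^{tB} = P · e^{tJ} · P⁻¹, and e^{tJ} can be computed block-by-block.

B has Jordan form
J =
  [-1,  1,  0]
  [ 0, -1,  1]
  [ 0,  0, -1]
(up to reordering of blocks).

Per-block formulas:
  For a 3×3 Jordan block J_3(-1): exp(t · J_3(-1)) = e^(-1t)·(I + t·N + (t^2/2)·N^2), where N is the 3×3 nilpotent shift.

After assembling e^{tJ} and conjugating by P, we get:

e^{tB} =
  [exp(-t), -t^2*exp(-t) + 9*t*exp(-t), t^2*exp(-t)/2 - 4*t*exp(-t)]
  [0, -2*t*exp(-t) + exp(-t), t*exp(-t)]
  [0, -4*t*exp(-t), 2*t*exp(-t) + exp(-t)]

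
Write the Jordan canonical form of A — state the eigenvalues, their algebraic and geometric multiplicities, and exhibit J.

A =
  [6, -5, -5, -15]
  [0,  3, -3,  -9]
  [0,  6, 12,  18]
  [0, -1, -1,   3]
J_2(6) ⊕ J_1(6) ⊕ J_1(6)

The characteristic polynomial is
  det(x·I − A) = x^4 - 24*x^3 + 216*x^2 - 864*x + 1296 = (x - 6)^4

Eigenvalues and multiplicities (the geometric multiplicity of λ is n − rank(A − λI), which equals the number of Jordan blocks for λ):
  λ = 6: algebraic multiplicity = 4, geometric multiplicity = 3

Determining the block sizes for each eigenvalue:
  λ = 6: 3 blocks summing to 4 forces exactly one block of size 2 and the rest size 1 → block sizes [2, 1, 1]

Assembling the blocks gives a Jordan form
J =
  [6, 1, 0, 0]
  [0, 6, 0, 0]
  [0, 0, 6, 0]
  [0, 0, 0, 6]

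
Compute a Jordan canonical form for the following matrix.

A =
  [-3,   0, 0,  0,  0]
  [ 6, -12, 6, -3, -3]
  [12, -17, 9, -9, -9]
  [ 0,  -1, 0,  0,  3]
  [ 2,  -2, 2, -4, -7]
J_2(-3) ⊕ J_1(-3) ⊕ J_1(-3) ⊕ J_1(-1)

The characteristic polynomial is
  det(x·I − A) = x^5 + 13*x^4 + 66*x^3 + 162*x^2 + 189*x + 81 = (x + 1)*(x + 3)^4

Eigenvalues and multiplicities (the geometric multiplicity of λ is n − rank(A − λI), which equals the number of Jordan blocks for λ):
  λ = -3: algebraic multiplicity = 4, geometric multiplicity = 3
  λ = -1: algebraic multiplicity = 1, geometric multiplicity = 1

Determining the block sizes for each eigenvalue:
  λ = -3: 3 blocks summing to 4 forces exactly one block of size 2 and the rest size 1 → block sizes [2, 1, 1]
  λ = -1: one block (gm = 1), so the single block has size am = 1 → block sizes [1]

Assembling the blocks gives a Jordan form
J =
  [-3,  1,  0,  0,  0]
  [ 0, -3,  0,  0,  0]
  [ 0,  0, -3,  0,  0]
  [ 0,  0,  0, -3,  0]
  [ 0,  0,  0,  0, -1]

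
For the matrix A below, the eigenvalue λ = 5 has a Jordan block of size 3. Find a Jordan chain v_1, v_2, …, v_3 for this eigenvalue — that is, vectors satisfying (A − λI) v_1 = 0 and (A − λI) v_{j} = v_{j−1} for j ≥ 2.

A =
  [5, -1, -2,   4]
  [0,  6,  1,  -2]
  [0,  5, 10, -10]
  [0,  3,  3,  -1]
A Jordan chain for λ = 5 of length 3:
v_1 = (1, 0, 0, 0)ᵀ
v_2 = (-1, 1, 5, 3)ᵀ
v_3 = (0, 1, 0, 0)ᵀ

Let N = A − (5)·I. We want v_3 with N^3 v_3 = 0 but N^2 v_3 ≠ 0; then v_{j-1} := N · v_j for j = 3, …, 2.

Pick v_3 = (0, 1, 0, 0)ᵀ.
Then v_2 = N · v_3 = (-1, 1, 5, 3)ᵀ.
Then v_1 = N · v_2 = (1, 0, 0, 0)ᵀ.

Sanity check: (A − (5)·I) v_1 = (0, 0, 0, 0)ᵀ = 0. ✓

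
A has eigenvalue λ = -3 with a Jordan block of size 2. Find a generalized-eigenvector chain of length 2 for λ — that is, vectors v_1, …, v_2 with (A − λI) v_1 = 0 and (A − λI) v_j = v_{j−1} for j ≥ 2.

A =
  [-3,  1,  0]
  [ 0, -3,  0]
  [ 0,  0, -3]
A Jordan chain for λ = -3 of length 2:
v_1 = (1, 0, 0)ᵀ
v_2 = (0, 1, 0)ᵀ

Let N = A − (-3)·I. We want v_2 with N^2 v_2 = 0 but N^1 v_2 ≠ 0; then v_{j-1} := N · v_j for j = 2, …, 2.

Pick v_2 = (0, 1, 0)ᵀ.
Then v_1 = N · v_2 = (1, 0, 0)ᵀ.

Sanity check: (A − (-3)·I) v_1 = (0, 0, 0)ᵀ = 0. ✓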